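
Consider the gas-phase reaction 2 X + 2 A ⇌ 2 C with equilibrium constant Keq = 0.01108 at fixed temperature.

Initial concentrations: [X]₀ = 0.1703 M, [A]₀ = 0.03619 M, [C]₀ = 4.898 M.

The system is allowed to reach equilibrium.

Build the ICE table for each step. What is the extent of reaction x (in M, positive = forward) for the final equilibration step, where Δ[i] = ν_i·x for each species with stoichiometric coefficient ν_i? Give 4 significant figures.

Q₀ = 6.3158e+05 vs Keq = 0.01108 ⇒ Q>K, reverse
Step 1:
                    X           A           C
  I            0.1703     0.03619       4.898
  C             3.518       3.518      -3.518
  E             3.688       3.554        1.38
  solve Keq expr → x = -1.759; check Q = 0.01108

x = -1.759 M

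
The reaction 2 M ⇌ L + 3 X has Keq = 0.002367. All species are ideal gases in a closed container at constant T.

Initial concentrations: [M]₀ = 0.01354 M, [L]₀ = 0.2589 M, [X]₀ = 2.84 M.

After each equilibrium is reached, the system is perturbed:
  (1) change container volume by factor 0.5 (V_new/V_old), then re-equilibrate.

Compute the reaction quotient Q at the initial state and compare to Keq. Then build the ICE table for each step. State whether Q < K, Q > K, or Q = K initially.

Q₀ = 3.2348e+04; Q > K (proceeds reverse)

Q₀ = 3.2348e+04 vs Keq = 0.002367 ⇒ Q>K, reverse
Step 1:
                   M          L          X
  init       0.01354     0.2589       2.84
  Δ           0.5176    -0.2588    -0.7765
  eq          0.5312 7.6009e-05      2.064
  solve Keq expr → x = -0.2588; check Q = 0.002367
Then change container volume by factor 0.5 (V_new/V_old).
Step 2:
                   M          L          X
  init         1.062 1.5202e-04      4.127
  Δ       2.2797e-04 -1.1399e-04 -3.4196e-04
  eq           1.063 3.8030e-05      4.127
  solve Keq expr → x = -1.1399e-04; check Q = 0.002367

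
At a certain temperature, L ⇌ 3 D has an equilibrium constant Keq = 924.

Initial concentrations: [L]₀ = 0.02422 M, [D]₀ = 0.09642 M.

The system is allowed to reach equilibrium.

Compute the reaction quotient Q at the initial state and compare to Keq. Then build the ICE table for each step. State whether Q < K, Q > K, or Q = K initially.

Q₀ = 0.03701 vs Keq = 924 ⇒ Q<K, forward
Step 1:
                    L           D
  Initial     0.02422     0.09642
  Change     -0.02421     0.07264
  Equil    5.2298e-06      0.1691
  solve Keq expr → x = 0.02421; check Q = 924

Q₀ = 0.03701; Q < K (proceeds forward)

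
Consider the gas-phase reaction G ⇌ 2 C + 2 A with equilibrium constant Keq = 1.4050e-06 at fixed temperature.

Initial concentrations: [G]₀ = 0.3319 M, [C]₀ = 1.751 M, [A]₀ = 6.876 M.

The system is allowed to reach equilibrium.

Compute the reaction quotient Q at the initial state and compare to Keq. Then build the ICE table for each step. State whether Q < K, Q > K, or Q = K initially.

Q₀ = 436.8 vs Keq = 1.4050e-06 ⇒ Q>K, reverse
Step 1:
                    G           C           A
  Initial      0.3319       1.751       6.876
  Change       0.8754      -1.751      -1.751
  Equil         1.207  2.5411e-04       5.125
  solve Keq expr → x = -0.8754; check Q = 1.4050e-06

Q₀ = 436.8; Q > K (proceeds reverse)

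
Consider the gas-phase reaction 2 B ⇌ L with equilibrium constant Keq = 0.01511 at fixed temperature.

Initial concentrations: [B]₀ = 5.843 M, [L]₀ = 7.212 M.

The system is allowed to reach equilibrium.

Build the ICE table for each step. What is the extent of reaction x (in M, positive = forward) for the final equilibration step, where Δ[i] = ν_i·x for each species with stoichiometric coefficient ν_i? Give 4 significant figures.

x = -4.171 M

Q₀ = 0.2112 vs Keq = 0.01511 ⇒ Q>K, reverse
Step 1:
                    B           L
  init          5.843       7.212
  Δ             8.343      -4.171
  eq            14.19       3.041
  solve Keq expr → x = -4.171; check Q = 0.01511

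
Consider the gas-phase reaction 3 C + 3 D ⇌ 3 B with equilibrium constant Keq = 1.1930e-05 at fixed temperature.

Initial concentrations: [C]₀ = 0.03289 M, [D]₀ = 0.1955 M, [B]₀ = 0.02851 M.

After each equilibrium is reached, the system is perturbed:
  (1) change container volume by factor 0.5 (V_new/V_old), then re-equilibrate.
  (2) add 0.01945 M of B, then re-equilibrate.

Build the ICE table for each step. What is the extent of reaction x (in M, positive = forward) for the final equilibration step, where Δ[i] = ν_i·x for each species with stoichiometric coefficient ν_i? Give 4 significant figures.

Q₀ = 87.17 vs Keq = 1.1930e-05 ⇒ Q>K, reverse
Step 1:
                  C         D         B
  I         0.03289    0.1955   0.02851
  C          0.0282    0.0282   -0.0282
  E         0.06109    0.2237 3.1225e-04
  solve Keq expr → x = -0.009399; check Q = 1.1930e-05
Then change container volume by factor 0.5 (V_new/V_old).
Step 2:
                  C         D         B
  I          0.1222    0.4474 6.2449e-04
  C       -6.1648e-04 -6.1648e-04 6.1648e-04
  E          0.1216    0.4468  0.001241
  solve Keq expr → x = 2.0549e-04; check Q = 1.1930e-05
Then add 0.01945 M of B.
Step 3:
                  C         D         B
  I          0.1216    0.4468   0.02069
  C         0.01919   0.01919  -0.01919
  E          0.1408     0.466  0.001499
  solve Keq expr → x = -0.006397; check Q = 1.1930e-05

x = -0.006397 M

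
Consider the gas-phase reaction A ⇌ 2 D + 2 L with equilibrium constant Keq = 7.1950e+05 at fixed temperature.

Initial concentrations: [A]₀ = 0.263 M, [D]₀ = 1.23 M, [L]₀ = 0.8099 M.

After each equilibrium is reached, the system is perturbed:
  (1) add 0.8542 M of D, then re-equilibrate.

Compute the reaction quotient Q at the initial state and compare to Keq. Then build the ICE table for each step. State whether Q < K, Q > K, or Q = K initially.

Q₀ = 3.773 vs Keq = 7.1950e+05 ⇒ Q<K, forward
Step 1:
                    A           D           L
  Initial       0.263        1.23      0.8099
  Change       -0.263       0.526       0.526
  Equil    7.6480e-06       1.756       1.336
  solve Keq expr → x = 0.263; check Q = 7.1950e+05
Then add 0.8542 M of D.
Step 2:
                    A           D           L
  Initial  7.6480e-06        2.61       1.336
  Change   9.2498e-06 -1.8500e-05 -1.8500e-05
  Equil    1.6898e-05        2.61       1.336
  solve Keq expr → x = -9.2498e-06; check Q = 7.1950e+05

Q₀ = 3.773; Q < K (proceeds forward)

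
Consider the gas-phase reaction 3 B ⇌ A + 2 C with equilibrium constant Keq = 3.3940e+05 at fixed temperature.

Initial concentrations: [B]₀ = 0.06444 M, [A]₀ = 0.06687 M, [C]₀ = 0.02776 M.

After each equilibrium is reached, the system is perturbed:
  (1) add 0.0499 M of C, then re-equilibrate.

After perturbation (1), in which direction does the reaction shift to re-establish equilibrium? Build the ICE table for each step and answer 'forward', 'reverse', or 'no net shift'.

Direction: reverse

Q₀ = 0.1926 vs Keq = 3.3940e+05 ⇒ Q<K, forward
Step 1:
                  B         A         C
  I         0.06444   0.06687   0.02776
  C        -0.06336   0.02112   0.04224
  E        0.001083   0.08799      0.07
  solve Keq expr → x = 0.02112; check Q = 3.3940e+05
Then add 0.0499 M of C.
Step 2:
                  B         A         C
  I        0.001083   0.08799    0.1199
  C       4.6383e-04 -1.5461e-04 -3.0922e-04
  E        0.001547   0.08783    0.1196
  solve Keq expr → x = -1.5461e-04; check Q = 3.3940e+05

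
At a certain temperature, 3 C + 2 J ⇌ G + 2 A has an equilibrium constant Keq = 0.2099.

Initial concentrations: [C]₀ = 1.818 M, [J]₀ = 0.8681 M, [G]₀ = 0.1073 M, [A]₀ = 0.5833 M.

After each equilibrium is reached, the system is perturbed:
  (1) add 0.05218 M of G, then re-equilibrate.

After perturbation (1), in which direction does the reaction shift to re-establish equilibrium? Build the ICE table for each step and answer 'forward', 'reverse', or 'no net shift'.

Q₀ = 0.008062 vs Keq = 0.2099 ⇒ Q<K, forward
Step 1:
                    C           J           G           A
  I             1.818      0.8681      0.1073      0.5833
  C             -0.43     -0.2867      0.1433      0.2867
  E             1.388      0.5814      0.2506        0.87
  solve Keq expr → x = 0.1433; check Q = 0.2099
Then add 0.05218 M of G.
Step 2:
                    C           J           G           A
  I             1.388      0.5814      0.3028        0.87
  C           0.02677     0.01784   -0.008922    -0.01784
  E             1.415      0.5992      0.2939      0.8522
  solve Keq expr → x = -0.008922; check Q = 0.2099

Direction: reverse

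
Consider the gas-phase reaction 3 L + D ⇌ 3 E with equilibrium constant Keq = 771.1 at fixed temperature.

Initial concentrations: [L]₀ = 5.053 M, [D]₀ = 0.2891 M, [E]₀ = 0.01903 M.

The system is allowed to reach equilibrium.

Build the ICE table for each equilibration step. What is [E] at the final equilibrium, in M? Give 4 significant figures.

Q₀ = 1.8477e-07 vs Keq = 771.1 ⇒ Q<K, forward
Step 1:
                    L           D           E
  I             5.053      0.2891     0.01903
  C           -0.8673     -0.2891      0.8673
  E             4.186  1.2311e-05      0.8863
  solve Keq expr → x = 0.2891; check Q = 771.1

[E]_eq = 0.8863 M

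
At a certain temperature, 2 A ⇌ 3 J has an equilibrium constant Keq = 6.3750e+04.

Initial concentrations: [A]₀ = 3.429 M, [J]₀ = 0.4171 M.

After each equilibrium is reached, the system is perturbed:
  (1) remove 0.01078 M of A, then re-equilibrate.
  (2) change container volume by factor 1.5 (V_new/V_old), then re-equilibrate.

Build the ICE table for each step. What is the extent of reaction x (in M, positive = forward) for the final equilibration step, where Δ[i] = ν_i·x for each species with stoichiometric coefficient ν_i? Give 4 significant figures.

x = 0.003046 M

Q₀ = 0.006171 vs Keq = 6.3750e+04 ⇒ Q<K, forward
Step 1:
                    A           J
  I             3.429      0.4171
  C            -3.378       5.067
  E           0.05087       5.484
  solve Keq expr → x = 1.689; check Q = 6.3750e+04
Then remove 0.01078 M of A.
Step 2:
                    A           J
  I           0.04009       5.484
  C           0.01056    -0.01584
  E           0.05065       5.468
  solve Keq expr → x = -0.00528; check Q = 6.3750e+04
Then change container volume by factor 1.5 (V_new/V_old).
Step 3:
                    A           J
  I           0.03376       3.646
  C         -0.006092    0.009138
  E           0.02767       3.655
  solve Keq expr → x = 0.003046; check Q = 6.3750e+04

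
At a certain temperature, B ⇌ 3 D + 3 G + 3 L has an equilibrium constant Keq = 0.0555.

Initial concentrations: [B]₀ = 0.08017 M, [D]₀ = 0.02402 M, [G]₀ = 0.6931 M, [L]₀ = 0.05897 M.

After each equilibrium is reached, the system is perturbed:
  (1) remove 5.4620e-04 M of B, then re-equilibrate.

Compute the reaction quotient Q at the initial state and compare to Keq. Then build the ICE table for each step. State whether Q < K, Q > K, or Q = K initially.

Q₀ = 1.1803e-08; Q < K (proceeds forward)

Q₀ = 1.1803e-08 vs Keq = 0.0555 ⇒ Q<K, forward
Step 1:
                  B         D         G         L
  Initial   0.08017   0.02402    0.6931   0.05897
  Change   -0.07517    0.2255    0.2255    0.2255
  Equil    0.004997    0.2495    0.9186    0.2845
  solve Keq expr → x = 0.07517; check Q = 0.0555
Then remove 5.4620e-04 M of B.
Step 2:
                  B         D         G         L
  Initial  0.004451    0.2495    0.9186    0.2845
  Change  3.9517e-04 -0.001186 -0.001186 -0.001186
  Equil    0.004846    0.2484    0.9174    0.2833
  solve Keq expr → x = -3.9517e-04; check Q = 0.0555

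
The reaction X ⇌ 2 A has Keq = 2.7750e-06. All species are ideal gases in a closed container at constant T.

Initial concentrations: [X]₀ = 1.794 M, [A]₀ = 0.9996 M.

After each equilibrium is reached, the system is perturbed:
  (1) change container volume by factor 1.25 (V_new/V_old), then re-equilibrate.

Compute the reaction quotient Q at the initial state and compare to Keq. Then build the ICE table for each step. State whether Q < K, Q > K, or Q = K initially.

Q₀ = 0.557 vs Keq = 2.7750e-06 ⇒ Q>K, reverse
Step 1:
                    X           A
  I             1.794      0.9996
  C            0.4985     -0.9971
  E             2.293    0.002522
  solve Keq expr → x = -0.4985; check Q = 2.7750e-06
Then change container volume by factor 1.25 (V_new/V_old).
Step 2:
                    X           A
  I             1.834    0.002018
  C       -1.1905e-04  2.3810e-04
  E             1.834    0.002256
  solve Keq expr → x = 1.1905e-04; check Q = 2.7750e-06

Q₀ = 0.557; Q > K (proceeds reverse)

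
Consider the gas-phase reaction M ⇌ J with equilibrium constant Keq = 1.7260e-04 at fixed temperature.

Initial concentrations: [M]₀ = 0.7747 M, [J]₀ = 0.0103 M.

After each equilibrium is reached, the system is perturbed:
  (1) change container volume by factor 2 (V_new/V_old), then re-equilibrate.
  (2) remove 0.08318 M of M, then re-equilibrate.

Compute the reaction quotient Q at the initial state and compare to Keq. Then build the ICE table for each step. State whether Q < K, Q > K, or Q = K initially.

Q₀ = 0.0133; Q > K (proceeds reverse)

Q₀ = 0.0133 vs Keq = 1.7260e-04 ⇒ Q>K, reverse
Step 1:
                   M          J
  I           0.7747     0.0103
  C          0.01016   -0.01016
  E           0.7849 1.3547e-04
  solve Keq expr → x = -0.01016; check Q = 1.7260e-04
Then change container volume by factor 2 (V_new/V_old).
Step 2:
                   M          J
  I           0.3924 6.7734e-05
  C                0          0
  E           0.3924 6.7734e-05
  solve Keq expr → x = 0; check Q = 1.7260e-04
Then remove 0.08318 M of M.
Step 3:
                   M          J
  I           0.3093 6.7734e-05
  C       1.4354e-05 -1.4354e-05
  E           0.3093 5.3379e-05
  solve Keq expr → x = -1.4354e-05; check Q = 1.7260e-04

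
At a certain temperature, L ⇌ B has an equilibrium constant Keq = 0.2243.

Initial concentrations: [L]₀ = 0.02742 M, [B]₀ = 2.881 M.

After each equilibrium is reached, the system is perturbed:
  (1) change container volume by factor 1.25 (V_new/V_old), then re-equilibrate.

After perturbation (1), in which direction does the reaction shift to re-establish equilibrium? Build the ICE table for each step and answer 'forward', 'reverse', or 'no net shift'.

Q₀ = 105.1 vs Keq = 0.2243 ⇒ Q>K, reverse
Step 1:
                  L         B
  init      0.02742     2.881
  Δ           2.348    -2.348
  eq          2.376    0.5328
  solve Keq expr → x = -2.348; check Q = 0.2243
Then change container volume by factor 1.25 (V_new/V_old).
Step 2:
                  L         B
  init          1.9    0.4263
  Δ               0         0
  eq            1.9    0.4263
  solve Keq expr → x = 0; check Q = 0.2243

Direction: no net shift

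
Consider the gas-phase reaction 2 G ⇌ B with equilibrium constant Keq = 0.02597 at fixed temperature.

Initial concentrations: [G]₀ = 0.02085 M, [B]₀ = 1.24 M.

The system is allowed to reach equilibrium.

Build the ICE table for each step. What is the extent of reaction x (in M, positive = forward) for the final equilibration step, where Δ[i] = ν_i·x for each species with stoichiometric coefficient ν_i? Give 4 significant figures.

x = -1.11 M

Q₀ = 2852 vs Keq = 0.02597 ⇒ Q>K, reverse
Step 1:
                  G         B
  Initial   0.02085      1.24
  Change      2.219     -1.11
  Equil        2.24    0.1303
  solve Keq expr → x = -1.11; check Q = 0.02597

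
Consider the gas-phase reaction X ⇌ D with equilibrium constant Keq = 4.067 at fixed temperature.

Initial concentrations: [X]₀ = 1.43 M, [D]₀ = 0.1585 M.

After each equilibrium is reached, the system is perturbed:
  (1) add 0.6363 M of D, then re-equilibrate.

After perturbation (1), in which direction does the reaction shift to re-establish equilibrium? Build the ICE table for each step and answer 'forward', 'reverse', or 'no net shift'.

Direction: reverse

Q₀ = 0.1108 vs Keq = 4.067 ⇒ Q<K, forward
Step 1:
                   X          D
  init          1.43     0.1585
  Δ           -1.117      1.117
  eq          0.3135      1.275
  solve Keq expr → x = 1.117; check Q = 4.067
Then add 0.6363 M of D.
Step 2:
                   X          D
  init        0.3135      1.911
  Δ           0.1256    -0.1256
  eq          0.4391      1.786
  solve Keq expr → x = -0.1256; check Q = 4.067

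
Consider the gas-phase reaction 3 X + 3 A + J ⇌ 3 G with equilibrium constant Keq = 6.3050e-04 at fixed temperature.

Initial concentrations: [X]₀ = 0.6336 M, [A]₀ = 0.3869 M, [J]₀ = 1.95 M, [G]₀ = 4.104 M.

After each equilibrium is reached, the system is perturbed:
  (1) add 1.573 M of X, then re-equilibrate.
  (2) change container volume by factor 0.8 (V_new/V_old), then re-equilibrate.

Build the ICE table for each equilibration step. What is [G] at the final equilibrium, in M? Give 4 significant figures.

[G]_eq = 2.337 M

Q₀ = 2406 vs Keq = 6.3050e-04 ⇒ Q>K, reverse
Step 1:
                    X           A           J           G
  init         0.6336      0.3869        1.95       4.104
  Δ             2.783       2.783      0.9277      -2.783
  eq            3.417        3.17       2.878       1.321
  solve Keq expr → x = -0.9277; check Q = 6.3050e-04
Then add 1.573 M of X.
Step 2:
                    X           A           J           G
  init           4.99        3.17       2.878       1.321
  Δ           -0.3007     -0.3007     -0.1002      0.3007
  eq            4.689       2.869       2.777       1.622
  solve Keq expr → x = 0.1002; check Q = 6.3050e-04
Then change container volume by factor 0.8 (V_new/V_old).
Step 3:
                    X           A           J           G
  init          5.861       3.587       3.472       2.027
  Δ           -0.3104     -0.3104     -0.1035      0.3104
  eq            5.551       3.276       3.368       2.337
  solve Keq expr → x = 0.1035; check Q = 6.3050e-04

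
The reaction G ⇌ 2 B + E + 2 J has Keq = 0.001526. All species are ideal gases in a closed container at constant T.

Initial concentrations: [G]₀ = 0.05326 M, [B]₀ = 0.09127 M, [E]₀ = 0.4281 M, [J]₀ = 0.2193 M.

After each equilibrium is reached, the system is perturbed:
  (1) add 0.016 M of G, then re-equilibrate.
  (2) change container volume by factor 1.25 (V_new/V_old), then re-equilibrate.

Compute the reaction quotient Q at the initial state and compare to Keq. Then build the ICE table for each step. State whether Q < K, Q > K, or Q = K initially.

Q₀ = 0.00322; Q > K (proceeds reverse)

Q₀ = 0.00322 vs Keq = 0.001526 ⇒ Q>K, reverse
Step 1:
                  G         B         E         J
  Initial   0.05326   0.09127    0.4281    0.2193
  Change   0.008555  -0.01711 -0.008555  -0.01711
  Equil     0.06181   0.07416    0.4195    0.2022
  solve Keq expr → x = -0.008555; check Q = 0.001526
Then add 0.016 M of G.
Step 2:
                  G         B         E         J
  Initial   0.07781   0.07416    0.4195    0.2022
  Change  -0.002643  0.005287  0.002643  0.005287
  Equil     0.07517   0.07945    0.4222    0.2075
  solve Keq expr → x = 0.002643; check Q = 0.001526
Then change container volume by factor 1.25 (V_new/V_old).
Step 3:
                  G         B         E         J
  Initial   0.06014   0.06356    0.3378     0.166
  Change  -0.008995   0.01799  0.008995   0.01799
  Equil     0.05114   0.08155    0.3467     0.184
  solve Keq expr → x = 0.008995; check Q = 0.001526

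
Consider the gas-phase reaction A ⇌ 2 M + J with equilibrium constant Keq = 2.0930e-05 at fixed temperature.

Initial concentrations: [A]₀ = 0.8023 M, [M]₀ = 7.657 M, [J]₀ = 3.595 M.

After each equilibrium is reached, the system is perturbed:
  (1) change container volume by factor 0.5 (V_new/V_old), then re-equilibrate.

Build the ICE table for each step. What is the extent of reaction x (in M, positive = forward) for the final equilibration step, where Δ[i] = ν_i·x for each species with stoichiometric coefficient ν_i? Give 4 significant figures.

Q₀ = 262.7 vs Keq = 2.0930e-05 ⇒ Q>K, reverse
Step 1:
                    A           M           J
  init         0.8023       7.657       3.595
  Δ             3.595      -7.189      -3.595
  eq            4.397      0.4678  4.2045e-04
  solve Keq expr → x = -3.595; check Q = 2.0930e-05
Then change container volume by factor 0.5 (V_new/V_old).
Step 2:
                    A           M           J
  init          8.794      0.9357  8.4091e-04
  Δ        6.3010e-04    -0.00126 -6.3010e-04
  eq            8.794      0.9344  2.1081e-04
  solve Keq expr → x = -6.3010e-04; check Q = 2.0930e-05

x = -6.3010e-04 M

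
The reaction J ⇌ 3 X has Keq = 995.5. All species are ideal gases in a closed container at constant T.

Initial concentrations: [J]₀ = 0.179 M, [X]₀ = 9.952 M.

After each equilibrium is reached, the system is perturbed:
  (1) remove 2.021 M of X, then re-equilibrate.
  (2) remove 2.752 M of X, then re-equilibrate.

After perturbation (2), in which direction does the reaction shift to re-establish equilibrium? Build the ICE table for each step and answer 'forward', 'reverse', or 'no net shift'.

Direction: forward

Q₀ = 5507 vs Keq = 995.5 ⇒ Q>K, reverse
Step 1:
                  J         X
  I           0.179     9.952
  C          0.4562    -1.369
  E          0.6352     8.583
  solve Keq expr → x = -0.4562; check Q = 995.5
Then remove 2.021 M of X.
Step 2:
                  J         X
  I          0.6352     6.562
  C         -0.2449    0.7347
  E          0.3903     7.297
  solve Keq expr → x = 0.2449; check Q = 995.5
Then remove 2.752 M of X.
Step 3:
                  J         X
  I          0.3903     4.545
  C          -0.243    0.7289
  E          0.1474     5.274
  solve Keq expr → x = 0.243; check Q = 995.5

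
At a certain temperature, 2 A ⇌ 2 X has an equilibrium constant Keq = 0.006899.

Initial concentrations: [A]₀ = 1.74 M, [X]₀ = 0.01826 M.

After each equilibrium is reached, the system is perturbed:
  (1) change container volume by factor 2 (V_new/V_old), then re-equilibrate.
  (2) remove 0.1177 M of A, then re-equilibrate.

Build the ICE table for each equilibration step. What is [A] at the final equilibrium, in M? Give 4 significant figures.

Q₀ = 1.1013e-04 vs Keq = 0.006899 ⇒ Q<K, forward
Step 1:
                  A         X
  Initial      1.74   0.01826
  Change    -0.1166    0.1166
  Equil       1.623    0.1348
  solve Keq expr → x = 0.05829; check Q = 0.006899
Then change container volume by factor 2 (V_new/V_old).
Step 2:
                  A         X
  Initial    0.8117   0.06742
  Change          0         0
  Equil      0.8117   0.06742
  solve Keq expr → x = 0; check Q = 0.006899
Then remove 0.1177 M of A.
Step 3:
                  A         X
  Initial     0.694   0.06742
  Change   0.009026 -0.009026
  Equil       0.703   0.05839
  solve Keq expr → x = -0.004513; check Q = 0.006899

[A]_eq = 0.703 M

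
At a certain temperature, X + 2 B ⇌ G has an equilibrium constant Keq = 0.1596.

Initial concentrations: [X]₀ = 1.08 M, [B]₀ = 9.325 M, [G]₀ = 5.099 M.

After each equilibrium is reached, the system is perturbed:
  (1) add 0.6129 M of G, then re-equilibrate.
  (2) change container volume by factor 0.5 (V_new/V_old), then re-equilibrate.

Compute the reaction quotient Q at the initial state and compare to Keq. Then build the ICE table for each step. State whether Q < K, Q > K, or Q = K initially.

Q₀ = 0.0543 vs Keq = 0.1596 ⇒ Q<K, forward
Step 1:
                    X           B           G
  I              1.08       9.325       5.099
  C            -0.555       -1.11       0.555
  E             0.525       8.215       5.654
  solve Keq expr → x = 0.555; check Q = 0.1596
Then add 0.6129 M of G.
Step 2:
                    X           B           G
  I             0.525       8.215       6.267
  C           0.04153     0.08307    -0.04153
  E            0.5665       8.298       6.225
  solve Keq expr → x = -0.04153; check Q = 0.1596
Then change container volume by factor 0.5 (V_new/V_old).
Step 3:
                    X           B           G
  I             1.133        16.6       12.45
  C           -0.7678      -1.536      0.7678
  E            0.3652       15.06       13.22
  solve Keq expr → x = 0.7678; check Q = 0.1596

Q₀ = 0.0543; Q < K (proceeds forward)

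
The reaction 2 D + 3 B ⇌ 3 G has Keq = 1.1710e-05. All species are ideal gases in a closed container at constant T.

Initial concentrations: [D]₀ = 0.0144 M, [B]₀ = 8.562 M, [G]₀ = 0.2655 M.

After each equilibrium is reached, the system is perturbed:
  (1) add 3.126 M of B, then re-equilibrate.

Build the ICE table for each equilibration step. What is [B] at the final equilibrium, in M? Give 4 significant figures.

Q₀ = 0.1438 vs Keq = 1.1710e-05 ⇒ Q>K, reverse
Step 1:
                  D         B         G
  init       0.0144     8.562    0.2655
  Δ           0.139    0.2084   -0.2084
  eq         0.1534      8.77   0.05706
  solve Keq expr → x = -0.06948; check Q = 1.1710e-05
Then add 3.126 M of B.
Step 2:
                  D         B         G
  init       0.1534      11.9   0.05706
  Δ        -0.01099  -0.01649   0.01649
  eq         0.1424     11.88   0.07355
  solve Keq expr → x = 0.005497; check Q = 1.1710e-05

[B]_eq = 11.88 M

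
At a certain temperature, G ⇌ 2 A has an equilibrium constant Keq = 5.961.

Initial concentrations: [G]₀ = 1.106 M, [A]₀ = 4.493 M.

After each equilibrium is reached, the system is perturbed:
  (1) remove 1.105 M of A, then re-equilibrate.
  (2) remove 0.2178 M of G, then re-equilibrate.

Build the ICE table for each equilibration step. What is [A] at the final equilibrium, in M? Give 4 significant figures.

Q₀ = 18.25 vs Keq = 5.961 ⇒ Q>K, reverse
Step 1:
                  G         A
  init        1.106     4.493
  Δ          0.6355    -1.271
  eq          1.742     3.222
  solve Keq expr → x = -0.6355; check Q = 5.961
Then remove 1.105 M of A.
Step 2:
                  G         A
  init        1.742     2.117
  Δ         -0.3708    0.7415
  eq          1.371     2.859
  solve Keq expr → x = 0.3708; check Q = 5.961
Then remove 0.2178 M of G.
Step 3:
                  G         A
  init        1.153     2.859
  Δ         0.07596   -0.1519
  eq          1.229     2.707
  solve Keq expr → x = -0.07596; check Q = 5.961

[A]_eq = 2.707 M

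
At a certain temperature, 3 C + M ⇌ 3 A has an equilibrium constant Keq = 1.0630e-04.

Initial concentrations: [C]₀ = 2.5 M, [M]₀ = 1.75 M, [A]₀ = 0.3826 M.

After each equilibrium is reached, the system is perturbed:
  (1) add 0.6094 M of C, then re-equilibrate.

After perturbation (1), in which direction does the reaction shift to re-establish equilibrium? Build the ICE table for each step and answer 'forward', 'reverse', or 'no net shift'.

Q₀ = 0.002048 vs Keq = 1.0630e-04 ⇒ Q>K, reverse
Step 1:
                    C           M           A
  init            2.5        1.75      0.3826
  Δ            0.2249     0.07495     -0.2249
  eq            2.725       1.825      0.1577
  solve Keq expr → x = -0.07495; check Q = 1.0630e-04
Then add 0.6094 M of C.
Step 2:
                    C           M           A
  init          3.334       1.825      0.1577
  Δ          -0.03298    -0.01099     0.03298
  eq            3.301       1.814      0.1907
  solve Keq expr → x = 0.01099; check Q = 1.0630e-04

Direction: forward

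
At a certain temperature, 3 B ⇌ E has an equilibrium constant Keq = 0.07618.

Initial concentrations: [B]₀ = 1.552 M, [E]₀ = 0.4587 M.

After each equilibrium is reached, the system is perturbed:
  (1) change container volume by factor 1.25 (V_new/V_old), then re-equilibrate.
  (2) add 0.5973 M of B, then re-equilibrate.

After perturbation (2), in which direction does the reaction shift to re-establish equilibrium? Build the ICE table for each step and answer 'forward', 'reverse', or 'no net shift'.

Direction: forward

Q₀ = 0.1227 vs Keq = 0.07618 ⇒ Q>K, reverse
Step 1:
                    B           E
  I             1.552      0.4587
  C            0.1828    -0.06095
  E             1.735      0.3978
  solve Keq expr → x = -0.06095; check Q = 0.07618
Then change container volume by factor 1.25 (V_new/V_old).
Step 2:
                    B           E
  I             1.388      0.3182
  C            0.1398     -0.0466
  E             1.528      0.2716
  solve Keq expr → x = -0.0466; check Q = 0.07618
Then add 0.5973 M of B.
Step 3:
                    B           E
  I             2.125      0.2716
  C           -0.3863      0.1288
  E             1.739      0.4004
  solve Keq expr → x = 0.1288; check Q = 0.07618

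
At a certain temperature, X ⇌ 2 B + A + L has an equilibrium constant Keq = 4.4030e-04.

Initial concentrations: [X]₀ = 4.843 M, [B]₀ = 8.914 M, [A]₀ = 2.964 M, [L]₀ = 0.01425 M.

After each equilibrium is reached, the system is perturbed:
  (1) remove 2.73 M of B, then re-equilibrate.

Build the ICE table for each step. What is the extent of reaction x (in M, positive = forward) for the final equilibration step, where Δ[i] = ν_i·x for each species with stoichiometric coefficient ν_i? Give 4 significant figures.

Q₀ = 0.693 vs Keq = 4.4030e-04 ⇒ Q>K, reverse
Step 1:
                  X         B         A         L
  Initial     4.843     8.914     2.964   0.01425
  Change    0.01424  -0.02848  -0.01424  -0.01424
  Equil       4.857     8.886      2.95 9.1830e-06
  solve Keq expr → x = -0.01424; check Q = 4.4030e-04
Then remove 2.73 M of B.
Step 2:
                  X         B         A         L
  Initial     4.857     6.156      2.95 9.1830e-06
  Change  -9.9515e-06 1.9903e-05 9.9515e-06 9.9515e-06
  Equil       4.857     6.156      2.95 1.9135e-05
  solve Keq expr → x = 9.9515e-06; check Q = 4.4030e-04

x = 9.9515e-06 M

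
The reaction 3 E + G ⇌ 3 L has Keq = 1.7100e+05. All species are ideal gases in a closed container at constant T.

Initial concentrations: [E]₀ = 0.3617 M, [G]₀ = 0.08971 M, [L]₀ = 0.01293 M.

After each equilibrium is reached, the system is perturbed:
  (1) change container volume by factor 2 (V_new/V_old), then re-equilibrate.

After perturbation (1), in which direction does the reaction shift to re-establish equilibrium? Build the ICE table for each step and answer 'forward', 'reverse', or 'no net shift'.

Q₀ = 5.0922e-04 vs Keq = 1.7100e+05 ⇒ Q<K, forward
Step 1:
                   E          G          L
  Initial     0.3617    0.08971    0.01293
  Change     -0.2686   -0.08955     0.2686
  Equil      0.09306 1.6201e-04     0.2816
  solve Keq expr → x = 0.08955; check Q = 1.7100e+05
Then change container volume by factor 2 (V_new/V_old).
Step 2:
                   E          G          L
  Initial    0.04653 8.1006e-05     0.1408
  Change  2.3340e-04 7.7800e-05 -2.3340e-04
  Equil      0.04676 1.5881e-04     0.1406
  solve Keq expr → x = -7.7800e-05; check Q = 1.7100e+05

Direction: reverse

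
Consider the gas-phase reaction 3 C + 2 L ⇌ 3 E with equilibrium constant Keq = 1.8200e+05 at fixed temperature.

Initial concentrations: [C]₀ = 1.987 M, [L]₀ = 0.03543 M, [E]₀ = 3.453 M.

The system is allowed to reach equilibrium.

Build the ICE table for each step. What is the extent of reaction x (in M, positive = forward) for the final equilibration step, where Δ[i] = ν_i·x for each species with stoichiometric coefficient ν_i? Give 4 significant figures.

x = 0.01488 M

Q₀ = 4181 vs Keq = 1.8200e+05 ⇒ Q<K, forward
Step 1:
                    C           L           E
  I             1.987     0.03543       3.453
  C          -0.04465    -0.02977     0.04465
  E             1.942    0.005664       3.498
  solve Keq expr → x = 0.01488; check Q = 1.8200e+05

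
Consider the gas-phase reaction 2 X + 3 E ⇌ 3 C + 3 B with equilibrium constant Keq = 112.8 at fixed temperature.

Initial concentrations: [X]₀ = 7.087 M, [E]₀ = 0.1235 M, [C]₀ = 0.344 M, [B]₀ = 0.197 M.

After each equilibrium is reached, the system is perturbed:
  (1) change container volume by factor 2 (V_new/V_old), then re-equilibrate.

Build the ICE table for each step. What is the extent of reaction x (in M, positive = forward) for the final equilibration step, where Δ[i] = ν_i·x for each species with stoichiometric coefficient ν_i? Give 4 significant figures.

x = 2.6936e-04 M

Q₀ = 0.00329 vs Keq = 112.8 ⇒ Q<K, forward
Step 1:
                  X         E         C         B
  I           7.087    0.1235     0.344     0.197
  C        -0.07693   -0.1154    0.1154    0.1154
  E            7.01  0.008109    0.4594    0.3124
  solve Keq expr → x = 0.03846; check Q = 112.8
Then change container volume by factor 2 (V_new/V_old).
Step 2:
                  X         E         C         B
  I           3.505  0.004054    0.2297    0.1562
  C       -5.3872e-04 -8.0807e-04 8.0807e-04 8.0807e-04
  E           3.504  0.003246    0.2305     0.157
  solve Keq expr → x = 2.6936e-04; check Q = 112.8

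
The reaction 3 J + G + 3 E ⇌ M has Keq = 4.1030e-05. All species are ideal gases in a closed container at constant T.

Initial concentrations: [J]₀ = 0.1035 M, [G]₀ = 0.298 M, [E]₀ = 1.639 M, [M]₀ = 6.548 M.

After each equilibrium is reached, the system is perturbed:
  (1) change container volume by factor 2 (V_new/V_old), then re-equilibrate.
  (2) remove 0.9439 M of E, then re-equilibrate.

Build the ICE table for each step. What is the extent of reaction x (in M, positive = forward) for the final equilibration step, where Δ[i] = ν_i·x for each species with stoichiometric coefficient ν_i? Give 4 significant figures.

Q₀ = 4501 vs Keq = 4.1030e-05 ⇒ Q>K, reverse
Step 1:
                  J         G         E         M
  init       0.1035     0.298     1.639     6.548
  Δ           5.356     1.785     5.356    -1.785
  eq           5.46     2.083     6.995     4.763
  solve Keq expr → x = -1.785; check Q = 4.1030e-05
Then change container volume by factor 2 (V_new/V_old).
Step 2:
                  J         G         E         M
  init         2.73     1.042     3.498     2.381
  Δ           2.214    0.7379     2.214   -0.7379
  eq          4.944      1.78     5.711     1.643
  solve Keq expr → x = -0.7379; check Q = 4.1030e-05
Then remove 0.9439 M of E.
Step 3:
                  J         G         E         M
  init        4.944      1.78     4.767     1.643
  Δ          0.3416    0.1139    0.3416   -0.1139
  eq          5.285     1.893     5.109      1.53
  solve Keq expr → x = -0.1139; check Q = 4.1030e-05

x = -0.1139 M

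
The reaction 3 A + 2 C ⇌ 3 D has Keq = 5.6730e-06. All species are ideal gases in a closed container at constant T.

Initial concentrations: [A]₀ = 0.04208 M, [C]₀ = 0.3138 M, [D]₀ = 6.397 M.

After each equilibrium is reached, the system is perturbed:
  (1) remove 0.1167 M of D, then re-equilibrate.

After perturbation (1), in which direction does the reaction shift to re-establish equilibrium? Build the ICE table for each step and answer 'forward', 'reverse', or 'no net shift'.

Q₀ = 3.5678e+07 vs Keq = 5.6730e-06 ⇒ Q>K, reverse
Step 1:
                   A          C          D
  Initial    0.04208     0.3138      6.397
  Change       6.103      4.069     -6.103
  Equil        6.146      4.383     0.2935
  solve Keq expr → x = -2.034; check Q = 5.6730e-06
Then remove 0.1167 M of D.
Step 2:
                   A          C          D
  Initial      6.146      4.383     0.1768
  Change     -0.1083   -0.07223     0.1083
  Equil        6.037      4.311     0.2852
  solve Keq expr → x = 0.03612; check Q = 5.6730e-06

Direction: forward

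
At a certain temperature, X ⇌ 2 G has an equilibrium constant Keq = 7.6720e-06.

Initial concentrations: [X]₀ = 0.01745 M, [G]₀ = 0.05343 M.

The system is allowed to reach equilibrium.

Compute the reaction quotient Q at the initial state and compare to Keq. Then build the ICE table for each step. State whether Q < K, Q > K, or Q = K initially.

Q₀ = 0.1636; Q > K (proceeds reverse)

Q₀ = 0.1636 vs Keq = 7.6720e-06 ⇒ Q>K, reverse
Step 1:
                  X         G
  init      0.01745   0.05343
  Δ         0.02642  -0.05285
  eq        0.04387 5.8018e-04
  solve Keq expr → x = -0.02642; check Q = 7.6720e-06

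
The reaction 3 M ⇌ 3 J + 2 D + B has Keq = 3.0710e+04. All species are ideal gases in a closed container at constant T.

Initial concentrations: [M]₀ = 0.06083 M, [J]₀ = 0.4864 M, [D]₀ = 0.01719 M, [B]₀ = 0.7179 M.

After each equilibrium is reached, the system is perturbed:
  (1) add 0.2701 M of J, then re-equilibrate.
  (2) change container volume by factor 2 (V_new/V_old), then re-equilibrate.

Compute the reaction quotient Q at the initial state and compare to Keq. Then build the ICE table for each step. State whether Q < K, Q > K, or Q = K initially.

Q₀ = 0.1085; Q < K (proceeds forward)

Q₀ = 0.1085 vs Keq = 3.0710e+04 ⇒ Q<K, forward
Step 1:
                    M           J           D           B
  init        0.06083      0.4864     0.01719      0.7179
  Δ          -0.05852     0.05852     0.03902     0.01951
  eq         0.002307      0.5449     0.05621      0.7374
  solve Keq expr → x = 0.01951; check Q = 3.0710e+04
Then add 0.2701 M of J.
Step 2:
                    M           J           D           B
  init       0.002307       0.815     0.05621      0.7374
  Δ          0.001108   -0.001108 -7.3857e-04 -3.6929e-04
  eq         0.003415      0.8139     0.05547       0.737
  solve Keq expr → x = -3.6929e-04; check Q = 3.0710e+04
Then change container volume by factor 2 (V_new/V_old).
Step 3:
                    M           J           D           B
  init       0.001707       0.407     0.02773      0.3685
  Δ       -8.4019e-04  8.4019e-04  5.6012e-04  2.8006e-04
  eq       8.6711e-04      0.4078     0.02829      0.3688
  solve Keq expr → x = 2.8006e-04; check Q = 3.0710e+04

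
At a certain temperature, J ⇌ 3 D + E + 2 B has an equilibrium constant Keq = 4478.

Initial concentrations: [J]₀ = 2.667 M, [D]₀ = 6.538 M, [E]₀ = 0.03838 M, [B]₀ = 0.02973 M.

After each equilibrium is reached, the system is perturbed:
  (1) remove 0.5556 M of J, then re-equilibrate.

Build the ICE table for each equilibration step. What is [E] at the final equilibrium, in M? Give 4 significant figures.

[E]_eq = 1.101 M

Q₀ = 0.003555 vs Keq = 4478 ⇒ Q<K, forward
Step 1:
                  J         D         E         B
  Initial     2.667     6.538   0.03838   0.02973
  Change     -1.163      3.49     1.163     2.327
  Equil       1.504     10.03     1.202     2.357
  solve Keq expr → x = 1.163; check Q = 4478
Then remove 0.5556 M of J.
Step 2:
                  J         D         E         B
  Initial    0.9479     10.03     1.202     2.357
  Change     0.1012   -0.3037   -0.1012   -0.2024
  Equil       1.049     9.725     1.101     2.154
  solve Keq expr → x = -0.1012; check Q = 4478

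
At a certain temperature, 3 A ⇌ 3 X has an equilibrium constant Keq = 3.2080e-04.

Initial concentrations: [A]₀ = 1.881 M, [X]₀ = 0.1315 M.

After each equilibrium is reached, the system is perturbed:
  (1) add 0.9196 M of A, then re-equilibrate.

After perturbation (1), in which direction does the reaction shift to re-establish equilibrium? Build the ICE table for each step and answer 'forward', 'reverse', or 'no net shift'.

Q₀ = 3.4167e-04 vs Keq = 3.2080e-04 ⇒ Q>K, reverse
Step 1:
                    A           X
  Initial       1.881      0.1315
  Change     0.002559   -0.002559
  Equil         1.884      0.1289
  solve Keq expr → x = -8.5303e-04; check Q = 3.2080e-04
Then add 0.9196 M of A.
Step 2:
                    A           X
  Initial       2.803      0.1289
  Change     -0.05892     0.05892
  Equil         2.744      0.1879
  solve Keq expr → x = 0.01964; check Q = 3.2080e-04

Direction: forward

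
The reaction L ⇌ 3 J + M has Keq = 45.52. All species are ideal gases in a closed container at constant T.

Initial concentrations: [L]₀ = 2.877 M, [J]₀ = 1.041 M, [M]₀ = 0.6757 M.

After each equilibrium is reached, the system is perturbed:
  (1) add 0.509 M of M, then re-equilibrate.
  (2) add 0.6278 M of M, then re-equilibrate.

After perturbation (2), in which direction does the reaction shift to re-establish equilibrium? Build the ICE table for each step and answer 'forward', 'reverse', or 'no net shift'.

Q₀ = 0.265 vs Keq = 45.52 ⇒ Q<K, forward
Step 1:
                    L           J           M
  Initial       2.877       1.041      0.6757
  Change      -0.9247       2.774      0.9247
  Equil         1.952       3.815         1.6
  solve Keq expr → x = 0.9247; check Q = 45.52
Then add 0.509 M of M.
Step 2:
                    L           J           M
  Initial       1.952       3.815       2.109
  Change      0.08069     -0.2421    -0.08069
  Equil         2.033       3.573       2.029
  solve Keq expr → x = -0.08069; check Q = 45.52
Then add 0.6278 M of M.
Step 3:
                    L           J           M
  Initial       2.033       3.573       2.657
  Change      0.07771     -0.2331    -0.07771
  Equil         2.111        3.34       2.579
  solve Keq expr → x = -0.07771; check Q = 45.52

Direction: reverse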